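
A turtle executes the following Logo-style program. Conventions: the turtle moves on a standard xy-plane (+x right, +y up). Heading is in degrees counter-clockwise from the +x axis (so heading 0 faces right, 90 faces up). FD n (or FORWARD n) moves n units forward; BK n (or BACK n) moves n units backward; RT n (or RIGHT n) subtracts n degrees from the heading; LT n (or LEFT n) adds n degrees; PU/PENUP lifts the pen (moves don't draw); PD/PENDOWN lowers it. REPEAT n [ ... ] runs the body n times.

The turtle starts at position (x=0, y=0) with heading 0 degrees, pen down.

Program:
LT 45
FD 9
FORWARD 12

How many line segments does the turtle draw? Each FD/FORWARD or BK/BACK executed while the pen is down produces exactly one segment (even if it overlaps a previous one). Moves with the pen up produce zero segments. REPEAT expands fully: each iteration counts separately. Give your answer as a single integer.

Executing turtle program step by step:
Start: pos=(0,0), heading=0, pen down
LT 45: heading 0 -> 45
FD 9: (0,0) -> (6.364,6.364) [heading=45, draw]
FD 12: (6.364,6.364) -> (14.849,14.849) [heading=45, draw]
Final: pos=(14.849,14.849), heading=45, 2 segment(s) drawn
Segments drawn: 2

Answer: 2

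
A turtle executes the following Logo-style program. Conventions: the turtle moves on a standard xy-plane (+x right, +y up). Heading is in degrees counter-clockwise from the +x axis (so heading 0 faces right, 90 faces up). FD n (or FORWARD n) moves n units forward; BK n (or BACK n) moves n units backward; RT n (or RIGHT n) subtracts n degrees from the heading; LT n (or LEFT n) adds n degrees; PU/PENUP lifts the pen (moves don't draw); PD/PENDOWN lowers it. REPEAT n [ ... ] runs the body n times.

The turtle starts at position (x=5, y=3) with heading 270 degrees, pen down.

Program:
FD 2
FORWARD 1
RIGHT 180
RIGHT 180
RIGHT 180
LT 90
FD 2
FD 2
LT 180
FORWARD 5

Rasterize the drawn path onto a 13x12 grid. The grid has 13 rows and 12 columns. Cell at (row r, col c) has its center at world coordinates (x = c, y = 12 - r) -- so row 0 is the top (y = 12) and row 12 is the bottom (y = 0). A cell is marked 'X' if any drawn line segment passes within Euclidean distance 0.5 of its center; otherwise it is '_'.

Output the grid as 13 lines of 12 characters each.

Segment 0: (5,3) -> (5,1)
Segment 1: (5,1) -> (5,0)
Segment 2: (5,0) -> (3,-0)
Segment 3: (3,-0) -> (1,-0)
Segment 4: (1,-0) -> (6,-0)

Answer: ____________
____________
____________
____________
____________
____________
____________
____________
____________
_____X______
_____X______
_____X______
_XXXXXX_____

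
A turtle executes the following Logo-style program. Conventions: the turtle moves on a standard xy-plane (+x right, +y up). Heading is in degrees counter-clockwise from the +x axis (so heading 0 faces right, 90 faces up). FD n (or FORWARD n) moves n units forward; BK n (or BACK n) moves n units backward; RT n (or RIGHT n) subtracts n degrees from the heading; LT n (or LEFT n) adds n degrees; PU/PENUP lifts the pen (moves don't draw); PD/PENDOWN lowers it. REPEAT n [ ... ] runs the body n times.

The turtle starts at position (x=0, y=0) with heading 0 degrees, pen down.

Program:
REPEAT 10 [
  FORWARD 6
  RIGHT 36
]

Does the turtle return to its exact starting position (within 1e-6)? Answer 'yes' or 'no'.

Answer: yes

Derivation:
Executing turtle program step by step:
Start: pos=(0,0), heading=0, pen down
REPEAT 10 [
  -- iteration 1/10 --
  FD 6: (0,0) -> (6,0) [heading=0, draw]
  RT 36: heading 0 -> 324
  -- iteration 2/10 --
  FD 6: (6,0) -> (10.854,-3.527) [heading=324, draw]
  RT 36: heading 324 -> 288
  -- iteration 3/10 --
  FD 6: (10.854,-3.527) -> (12.708,-9.233) [heading=288, draw]
  RT 36: heading 288 -> 252
  -- iteration 4/10 --
  FD 6: (12.708,-9.233) -> (10.854,-14.939) [heading=252, draw]
  RT 36: heading 252 -> 216
  -- iteration 5/10 --
  FD 6: (10.854,-14.939) -> (6,-18.466) [heading=216, draw]
  RT 36: heading 216 -> 180
  -- iteration 6/10 --
  FD 6: (6,-18.466) -> (0,-18.466) [heading=180, draw]
  RT 36: heading 180 -> 144
  -- iteration 7/10 --
  FD 6: (0,-18.466) -> (-4.854,-14.939) [heading=144, draw]
  RT 36: heading 144 -> 108
  -- iteration 8/10 --
  FD 6: (-4.854,-14.939) -> (-6.708,-9.233) [heading=108, draw]
  RT 36: heading 108 -> 72
  -- iteration 9/10 --
  FD 6: (-6.708,-9.233) -> (-4.854,-3.527) [heading=72, draw]
  RT 36: heading 72 -> 36
  -- iteration 10/10 --
  FD 6: (-4.854,-3.527) -> (0,0) [heading=36, draw]
  RT 36: heading 36 -> 0
]
Final: pos=(0,0), heading=0, 10 segment(s) drawn

Start position: (0, 0)
Final position: (0, 0)
Distance = 0; < 1e-6 -> CLOSED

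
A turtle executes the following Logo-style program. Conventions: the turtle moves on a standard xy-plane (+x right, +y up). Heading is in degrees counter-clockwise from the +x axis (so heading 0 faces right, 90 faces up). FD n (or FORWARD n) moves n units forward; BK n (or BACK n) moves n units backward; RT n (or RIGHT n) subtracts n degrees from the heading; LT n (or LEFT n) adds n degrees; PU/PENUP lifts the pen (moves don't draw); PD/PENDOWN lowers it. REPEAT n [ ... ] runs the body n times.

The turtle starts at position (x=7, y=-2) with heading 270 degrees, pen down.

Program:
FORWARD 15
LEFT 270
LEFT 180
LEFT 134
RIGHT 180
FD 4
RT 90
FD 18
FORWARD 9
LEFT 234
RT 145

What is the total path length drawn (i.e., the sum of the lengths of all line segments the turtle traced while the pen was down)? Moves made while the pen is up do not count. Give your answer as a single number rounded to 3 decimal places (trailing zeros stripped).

Answer: 46

Derivation:
Executing turtle program step by step:
Start: pos=(7,-2), heading=270, pen down
FD 15: (7,-2) -> (7,-17) [heading=270, draw]
LT 270: heading 270 -> 180
LT 180: heading 180 -> 0
LT 134: heading 0 -> 134
RT 180: heading 134 -> 314
FD 4: (7,-17) -> (9.779,-19.877) [heading=314, draw]
RT 90: heading 314 -> 224
FD 18: (9.779,-19.877) -> (-3.169,-32.381) [heading=224, draw]
FD 9: (-3.169,-32.381) -> (-9.644,-38.633) [heading=224, draw]
LT 234: heading 224 -> 98
RT 145: heading 98 -> 313
Final: pos=(-9.644,-38.633), heading=313, 4 segment(s) drawn

Segment lengths:
  seg 1: (7,-2) -> (7,-17), length = 15
  seg 2: (7,-17) -> (9.779,-19.877), length = 4
  seg 3: (9.779,-19.877) -> (-3.169,-32.381), length = 18
  seg 4: (-3.169,-32.381) -> (-9.644,-38.633), length = 9
Total = 46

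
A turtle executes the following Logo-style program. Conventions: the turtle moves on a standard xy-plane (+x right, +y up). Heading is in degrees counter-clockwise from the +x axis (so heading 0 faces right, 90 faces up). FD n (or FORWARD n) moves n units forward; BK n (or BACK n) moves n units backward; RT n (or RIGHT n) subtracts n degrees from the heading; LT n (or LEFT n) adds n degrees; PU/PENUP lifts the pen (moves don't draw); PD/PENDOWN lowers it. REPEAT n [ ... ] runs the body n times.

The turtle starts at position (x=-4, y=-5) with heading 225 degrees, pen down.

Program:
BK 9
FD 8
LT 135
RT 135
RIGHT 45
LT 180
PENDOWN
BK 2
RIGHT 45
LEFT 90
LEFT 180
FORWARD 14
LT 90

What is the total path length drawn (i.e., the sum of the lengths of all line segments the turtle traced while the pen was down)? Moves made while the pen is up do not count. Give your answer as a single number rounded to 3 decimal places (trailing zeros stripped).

Executing turtle program step by step:
Start: pos=(-4,-5), heading=225, pen down
BK 9: (-4,-5) -> (2.364,1.364) [heading=225, draw]
FD 8: (2.364,1.364) -> (-3.293,-4.293) [heading=225, draw]
LT 135: heading 225 -> 0
RT 135: heading 0 -> 225
RT 45: heading 225 -> 180
LT 180: heading 180 -> 0
PD: pen down
BK 2: (-3.293,-4.293) -> (-5.293,-4.293) [heading=0, draw]
RT 45: heading 0 -> 315
LT 90: heading 315 -> 45
LT 180: heading 45 -> 225
FD 14: (-5.293,-4.293) -> (-15.192,-14.192) [heading=225, draw]
LT 90: heading 225 -> 315
Final: pos=(-15.192,-14.192), heading=315, 4 segment(s) drawn

Segment lengths:
  seg 1: (-4,-5) -> (2.364,1.364), length = 9
  seg 2: (2.364,1.364) -> (-3.293,-4.293), length = 8
  seg 3: (-3.293,-4.293) -> (-5.293,-4.293), length = 2
  seg 4: (-5.293,-4.293) -> (-15.192,-14.192), length = 14
Total = 33

Answer: 33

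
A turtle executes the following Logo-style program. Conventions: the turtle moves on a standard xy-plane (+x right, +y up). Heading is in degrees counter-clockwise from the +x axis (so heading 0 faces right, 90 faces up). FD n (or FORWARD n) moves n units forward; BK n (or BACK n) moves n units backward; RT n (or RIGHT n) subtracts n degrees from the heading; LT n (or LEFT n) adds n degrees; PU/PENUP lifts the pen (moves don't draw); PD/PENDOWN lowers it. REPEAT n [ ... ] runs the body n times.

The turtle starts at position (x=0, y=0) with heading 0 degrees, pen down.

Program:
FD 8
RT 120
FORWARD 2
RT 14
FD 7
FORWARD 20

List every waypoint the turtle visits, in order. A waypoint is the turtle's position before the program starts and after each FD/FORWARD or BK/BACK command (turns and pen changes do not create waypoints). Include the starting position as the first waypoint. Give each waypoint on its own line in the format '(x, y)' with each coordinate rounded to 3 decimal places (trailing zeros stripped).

Executing turtle program step by step:
Start: pos=(0,0), heading=0, pen down
FD 8: (0,0) -> (8,0) [heading=0, draw]
RT 120: heading 0 -> 240
FD 2: (8,0) -> (7,-1.732) [heading=240, draw]
RT 14: heading 240 -> 226
FD 7: (7,-1.732) -> (2.137,-6.767) [heading=226, draw]
FD 20: (2.137,-6.767) -> (-11.756,-21.154) [heading=226, draw]
Final: pos=(-11.756,-21.154), heading=226, 4 segment(s) drawn
Waypoints (5 total):
(0, 0)
(8, 0)
(7, -1.732)
(2.137, -6.767)
(-11.756, -21.154)

Answer: (0, 0)
(8, 0)
(7, -1.732)
(2.137, -6.767)
(-11.756, -21.154)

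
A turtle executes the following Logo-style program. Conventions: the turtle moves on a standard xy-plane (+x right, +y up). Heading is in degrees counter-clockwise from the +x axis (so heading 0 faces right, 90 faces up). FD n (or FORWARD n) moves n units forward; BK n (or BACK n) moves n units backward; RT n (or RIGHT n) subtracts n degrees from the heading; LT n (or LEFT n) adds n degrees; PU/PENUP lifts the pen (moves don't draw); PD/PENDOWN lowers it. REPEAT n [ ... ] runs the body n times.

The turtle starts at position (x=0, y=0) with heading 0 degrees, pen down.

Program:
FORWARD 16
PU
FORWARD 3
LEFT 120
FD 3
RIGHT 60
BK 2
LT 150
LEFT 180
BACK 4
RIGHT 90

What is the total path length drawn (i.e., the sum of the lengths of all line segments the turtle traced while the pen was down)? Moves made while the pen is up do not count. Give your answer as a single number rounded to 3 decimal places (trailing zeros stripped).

Answer: 16

Derivation:
Executing turtle program step by step:
Start: pos=(0,0), heading=0, pen down
FD 16: (0,0) -> (16,0) [heading=0, draw]
PU: pen up
FD 3: (16,0) -> (19,0) [heading=0, move]
LT 120: heading 0 -> 120
FD 3: (19,0) -> (17.5,2.598) [heading=120, move]
RT 60: heading 120 -> 60
BK 2: (17.5,2.598) -> (16.5,0.866) [heading=60, move]
LT 150: heading 60 -> 210
LT 180: heading 210 -> 30
BK 4: (16.5,0.866) -> (13.036,-1.134) [heading=30, move]
RT 90: heading 30 -> 300
Final: pos=(13.036,-1.134), heading=300, 1 segment(s) drawn

Segment lengths:
  seg 1: (0,0) -> (16,0), length = 16
Total = 16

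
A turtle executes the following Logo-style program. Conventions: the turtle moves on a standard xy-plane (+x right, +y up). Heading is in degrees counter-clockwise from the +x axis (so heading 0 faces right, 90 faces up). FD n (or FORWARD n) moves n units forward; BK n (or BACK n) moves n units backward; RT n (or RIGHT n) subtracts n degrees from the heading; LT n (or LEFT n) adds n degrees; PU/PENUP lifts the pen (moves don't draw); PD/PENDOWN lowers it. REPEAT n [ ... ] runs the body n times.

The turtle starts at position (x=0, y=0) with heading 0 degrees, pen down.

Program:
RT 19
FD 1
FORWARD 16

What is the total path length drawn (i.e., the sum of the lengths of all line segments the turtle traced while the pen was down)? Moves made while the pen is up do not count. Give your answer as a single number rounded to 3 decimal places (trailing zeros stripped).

Answer: 17

Derivation:
Executing turtle program step by step:
Start: pos=(0,0), heading=0, pen down
RT 19: heading 0 -> 341
FD 1: (0,0) -> (0.946,-0.326) [heading=341, draw]
FD 16: (0.946,-0.326) -> (16.074,-5.535) [heading=341, draw]
Final: pos=(16.074,-5.535), heading=341, 2 segment(s) drawn

Segment lengths:
  seg 1: (0,0) -> (0.946,-0.326), length = 1
  seg 2: (0.946,-0.326) -> (16.074,-5.535), length = 16
Total = 17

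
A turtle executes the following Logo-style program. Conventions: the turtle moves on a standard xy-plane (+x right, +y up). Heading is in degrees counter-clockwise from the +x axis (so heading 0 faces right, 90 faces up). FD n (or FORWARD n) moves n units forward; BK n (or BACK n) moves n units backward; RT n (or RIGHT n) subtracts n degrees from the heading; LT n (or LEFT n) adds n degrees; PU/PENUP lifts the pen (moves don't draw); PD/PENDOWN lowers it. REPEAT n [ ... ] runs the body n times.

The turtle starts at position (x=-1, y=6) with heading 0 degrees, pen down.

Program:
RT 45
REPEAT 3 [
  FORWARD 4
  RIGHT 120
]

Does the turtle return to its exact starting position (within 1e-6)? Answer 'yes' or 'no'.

Answer: yes

Derivation:
Executing turtle program step by step:
Start: pos=(-1,6), heading=0, pen down
RT 45: heading 0 -> 315
REPEAT 3 [
  -- iteration 1/3 --
  FD 4: (-1,6) -> (1.828,3.172) [heading=315, draw]
  RT 120: heading 315 -> 195
  -- iteration 2/3 --
  FD 4: (1.828,3.172) -> (-2.035,2.136) [heading=195, draw]
  RT 120: heading 195 -> 75
  -- iteration 3/3 --
  FD 4: (-2.035,2.136) -> (-1,6) [heading=75, draw]
  RT 120: heading 75 -> 315
]
Final: pos=(-1,6), heading=315, 3 segment(s) drawn

Start position: (-1, 6)
Final position: (-1, 6)
Distance = 0; < 1e-6 -> CLOSED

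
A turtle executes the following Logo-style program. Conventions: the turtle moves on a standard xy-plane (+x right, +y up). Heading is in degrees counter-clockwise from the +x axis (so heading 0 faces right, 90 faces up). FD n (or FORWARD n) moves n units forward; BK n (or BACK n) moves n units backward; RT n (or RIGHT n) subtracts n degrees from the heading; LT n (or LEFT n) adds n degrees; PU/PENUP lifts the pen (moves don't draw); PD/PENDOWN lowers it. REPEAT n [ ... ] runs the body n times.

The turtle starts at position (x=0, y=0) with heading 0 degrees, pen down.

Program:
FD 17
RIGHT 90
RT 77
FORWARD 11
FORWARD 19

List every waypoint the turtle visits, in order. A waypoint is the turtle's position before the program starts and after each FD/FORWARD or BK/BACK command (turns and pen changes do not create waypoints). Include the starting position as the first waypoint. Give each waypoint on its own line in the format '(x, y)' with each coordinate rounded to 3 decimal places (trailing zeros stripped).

Answer: (0, 0)
(17, 0)
(6.282, -2.474)
(-12.231, -6.749)

Derivation:
Executing turtle program step by step:
Start: pos=(0,0), heading=0, pen down
FD 17: (0,0) -> (17,0) [heading=0, draw]
RT 90: heading 0 -> 270
RT 77: heading 270 -> 193
FD 11: (17,0) -> (6.282,-2.474) [heading=193, draw]
FD 19: (6.282,-2.474) -> (-12.231,-6.749) [heading=193, draw]
Final: pos=(-12.231,-6.749), heading=193, 3 segment(s) drawn
Waypoints (4 total):
(0, 0)
(17, 0)
(6.282, -2.474)
(-12.231, -6.749)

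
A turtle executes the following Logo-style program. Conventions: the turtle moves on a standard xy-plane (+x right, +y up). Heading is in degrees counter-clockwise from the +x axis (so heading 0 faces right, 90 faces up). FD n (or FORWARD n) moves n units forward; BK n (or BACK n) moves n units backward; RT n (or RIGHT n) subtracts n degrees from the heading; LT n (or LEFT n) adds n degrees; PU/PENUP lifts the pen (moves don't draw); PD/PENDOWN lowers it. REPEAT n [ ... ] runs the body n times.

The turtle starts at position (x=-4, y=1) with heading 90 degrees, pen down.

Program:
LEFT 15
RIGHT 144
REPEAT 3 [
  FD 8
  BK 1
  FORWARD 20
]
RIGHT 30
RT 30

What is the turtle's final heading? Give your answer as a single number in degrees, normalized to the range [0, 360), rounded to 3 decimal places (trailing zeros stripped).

Answer: 261

Derivation:
Executing turtle program step by step:
Start: pos=(-4,1), heading=90, pen down
LT 15: heading 90 -> 105
RT 144: heading 105 -> 321
REPEAT 3 [
  -- iteration 1/3 --
  FD 8: (-4,1) -> (2.217,-4.035) [heading=321, draw]
  BK 1: (2.217,-4.035) -> (1.44,-3.405) [heading=321, draw]
  FD 20: (1.44,-3.405) -> (16.983,-15.992) [heading=321, draw]
  -- iteration 2/3 --
  FD 8: (16.983,-15.992) -> (23.2,-21.026) [heading=321, draw]
  BK 1: (23.2,-21.026) -> (22.423,-20.397) [heading=321, draw]
  FD 20: (22.423,-20.397) -> (37.966,-32.983) [heading=321, draw]
  -- iteration 3/3 --
  FD 8: (37.966,-32.983) -> (44.183,-38.018) [heading=321, draw]
  BK 1: (44.183,-38.018) -> (43.406,-37.389) [heading=321, draw]
  FD 20: (43.406,-37.389) -> (58.949,-49.975) [heading=321, draw]
]
RT 30: heading 321 -> 291
RT 30: heading 291 -> 261
Final: pos=(58.949,-49.975), heading=261, 9 segment(s) drawn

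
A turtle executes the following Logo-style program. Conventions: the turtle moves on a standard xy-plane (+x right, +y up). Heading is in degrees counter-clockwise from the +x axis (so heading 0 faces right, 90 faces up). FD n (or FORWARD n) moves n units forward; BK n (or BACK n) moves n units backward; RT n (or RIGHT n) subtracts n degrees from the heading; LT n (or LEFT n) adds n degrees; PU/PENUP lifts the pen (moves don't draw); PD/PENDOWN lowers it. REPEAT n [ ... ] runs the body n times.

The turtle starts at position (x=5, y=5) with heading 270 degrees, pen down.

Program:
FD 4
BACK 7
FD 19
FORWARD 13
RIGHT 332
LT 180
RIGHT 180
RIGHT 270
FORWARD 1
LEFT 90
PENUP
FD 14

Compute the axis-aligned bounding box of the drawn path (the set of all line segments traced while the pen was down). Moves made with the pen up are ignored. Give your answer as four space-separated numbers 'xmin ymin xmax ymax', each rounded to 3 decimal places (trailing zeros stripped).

Answer: 5 -24 5.883 8

Derivation:
Executing turtle program step by step:
Start: pos=(5,5), heading=270, pen down
FD 4: (5,5) -> (5,1) [heading=270, draw]
BK 7: (5,1) -> (5,8) [heading=270, draw]
FD 19: (5,8) -> (5,-11) [heading=270, draw]
FD 13: (5,-11) -> (5,-24) [heading=270, draw]
RT 332: heading 270 -> 298
LT 180: heading 298 -> 118
RT 180: heading 118 -> 298
RT 270: heading 298 -> 28
FD 1: (5,-24) -> (5.883,-23.531) [heading=28, draw]
LT 90: heading 28 -> 118
PU: pen up
FD 14: (5.883,-23.531) -> (-0.69,-11.169) [heading=118, move]
Final: pos=(-0.69,-11.169), heading=118, 5 segment(s) drawn

Segment endpoints: x in {5, 5, 5, 5, 5.883}, y in {-24, -23.531, -11, 1, 5, 8}
xmin=5, ymin=-24, xmax=5.883, ymax=8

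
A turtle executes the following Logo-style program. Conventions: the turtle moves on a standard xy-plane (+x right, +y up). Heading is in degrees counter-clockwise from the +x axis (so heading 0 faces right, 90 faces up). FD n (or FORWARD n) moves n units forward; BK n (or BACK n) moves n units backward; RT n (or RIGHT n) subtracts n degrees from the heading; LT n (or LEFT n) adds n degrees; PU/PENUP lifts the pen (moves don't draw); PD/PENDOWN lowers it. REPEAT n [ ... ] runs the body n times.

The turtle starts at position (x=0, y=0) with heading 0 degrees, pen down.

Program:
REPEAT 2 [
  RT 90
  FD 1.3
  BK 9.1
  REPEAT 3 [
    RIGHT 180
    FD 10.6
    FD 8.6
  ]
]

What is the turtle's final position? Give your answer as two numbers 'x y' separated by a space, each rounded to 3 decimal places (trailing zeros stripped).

Answer: -27 27

Derivation:
Executing turtle program step by step:
Start: pos=(0,0), heading=0, pen down
REPEAT 2 [
  -- iteration 1/2 --
  RT 90: heading 0 -> 270
  FD 1.3: (0,0) -> (0,-1.3) [heading=270, draw]
  BK 9.1: (0,-1.3) -> (0,7.8) [heading=270, draw]
  REPEAT 3 [
    -- iteration 1/3 --
    RT 180: heading 270 -> 90
    FD 10.6: (0,7.8) -> (0,18.4) [heading=90, draw]
    FD 8.6: (0,18.4) -> (0,27) [heading=90, draw]
    -- iteration 2/3 --
    RT 180: heading 90 -> 270
    FD 10.6: (0,27) -> (0,16.4) [heading=270, draw]
    FD 8.6: (0,16.4) -> (0,7.8) [heading=270, draw]
    -- iteration 3/3 --
    RT 180: heading 270 -> 90
    FD 10.6: (0,7.8) -> (0,18.4) [heading=90, draw]
    FD 8.6: (0,18.4) -> (0,27) [heading=90, draw]
  ]
  -- iteration 2/2 --
  RT 90: heading 90 -> 0
  FD 1.3: (0,27) -> (1.3,27) [heading=0, draw]
  BK 9.1: (1.3,27) -> (-7.8,27) [heading=0, draw]
  REPEAT 3 [
    -- iteration 1/3 --
    RT 180: heading 0 -> 180
    FD 10.6: (-7.8,27) -> (-18.4,27) [heading=180, draw]
    FD 8.6: (-18.4,27) -> (-27,27) [heading=180, draw]
    -- iteration 2/3 --
    RT 180: heading 180 -> 0
    FD 10.6: (-27,27) -> (-16.4,27) [heading=0, draw]
    FD 8.6: (-16.4,27) -> (-7.8,27) [heading=0, draw]
    -- iteration 3/3 --
    RT 180: heading 0 -> 180
    FD 10.6: (-7.8,27) -> (-18.4,27) [heading=180, draw]
    FD 8.6: (-18.4,27) -> (-27,27) [heading=180, draw]
  ]
]
Final: pos=(-27,27), heading=180, 16 segment(s) drawn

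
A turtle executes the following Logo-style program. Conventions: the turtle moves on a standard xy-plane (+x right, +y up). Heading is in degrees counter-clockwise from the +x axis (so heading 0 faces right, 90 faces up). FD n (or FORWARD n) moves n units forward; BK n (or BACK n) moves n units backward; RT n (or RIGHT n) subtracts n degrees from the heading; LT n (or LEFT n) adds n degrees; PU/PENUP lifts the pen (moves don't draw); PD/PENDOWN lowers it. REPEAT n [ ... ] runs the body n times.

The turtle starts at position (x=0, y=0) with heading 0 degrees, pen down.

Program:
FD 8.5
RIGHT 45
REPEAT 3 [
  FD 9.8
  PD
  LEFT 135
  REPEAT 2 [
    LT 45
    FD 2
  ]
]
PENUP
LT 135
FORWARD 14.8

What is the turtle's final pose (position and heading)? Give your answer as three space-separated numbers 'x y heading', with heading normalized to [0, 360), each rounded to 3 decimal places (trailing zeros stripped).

Executing turtle program step by step:
Start: pos=(0,0), heading=0, pen down
FD 8.5: (0,0) -> (8.5,0) [heading=0, draw]
RT 45: heading 0 -> 315
REPEAT 3 [
  -- iteration 1/3 --
  FD 9.8: (8.5,0) -> (15.43,-6.93) [heading=315, draw]
  PD: pen down
  LT 135: heading 315 -> 90
  REPEAT 2 [
    -- iteration 1/2 --
    LT 45: heading 90 -> 135
    FD 2: (15.43,-6.93) -> (14.015,-5.515) [heading=135, draw]
    -- iteration 2/2 --
    LT 45: heading 135 -> 180
    FD 2: (14.015,-5.515) -> (12.015,-5.515) [heading=180, draw]
  ]
  -- iteration 2/3 --
  FD 9.8: (12.015,-5.515) -> (2.215,-5.515) [heading=180, draw]
  PD: pen down
  LT 135: heading 180 -> 315
  REPEAT 2 [
    -- iteration 1/2 --
    LT 45: heading 315 -> 0
    FD 2: (2.215,-5.515) -> (4.215,-5.515) [heading=0, draw]
    -- iteration 2/2 --
    LT 45: heading 0 -> 45
    FD 2: (4.215,-5.515) -> (5.63,-4.101) [heading=45, draw]
  ]
  -- iteration 3/3 --
  FD 9.8: (5.63,-4.101) -> (12.559,2.828) [heading=45, draw]
  PD: pen down
  LT 135: heading 45 -> 180
  REPEAT 2 [
    -- iteration 1/2 --
    LT 45: heading 180 -> 225
    FD 2: (12.559,2.828) -> (11.145,1.414) [heading=225, draw]
    -- iteration 2/2 --
    LT 45: heading 225 -> 270
    FD 2: (11.145,1.414) -> (11.145,-0.586) [heading=270, draw]
  ]
]
PU: pen up
LT 135: heading 270 -> 45
FD 14.8: (11.145,-0.586) -> (21.61,9.879) [heading=45, move]
Final: pos=(21.61,9.879), heading=45, 10 segment(s) drawn

Answer: 21.61 9.879 45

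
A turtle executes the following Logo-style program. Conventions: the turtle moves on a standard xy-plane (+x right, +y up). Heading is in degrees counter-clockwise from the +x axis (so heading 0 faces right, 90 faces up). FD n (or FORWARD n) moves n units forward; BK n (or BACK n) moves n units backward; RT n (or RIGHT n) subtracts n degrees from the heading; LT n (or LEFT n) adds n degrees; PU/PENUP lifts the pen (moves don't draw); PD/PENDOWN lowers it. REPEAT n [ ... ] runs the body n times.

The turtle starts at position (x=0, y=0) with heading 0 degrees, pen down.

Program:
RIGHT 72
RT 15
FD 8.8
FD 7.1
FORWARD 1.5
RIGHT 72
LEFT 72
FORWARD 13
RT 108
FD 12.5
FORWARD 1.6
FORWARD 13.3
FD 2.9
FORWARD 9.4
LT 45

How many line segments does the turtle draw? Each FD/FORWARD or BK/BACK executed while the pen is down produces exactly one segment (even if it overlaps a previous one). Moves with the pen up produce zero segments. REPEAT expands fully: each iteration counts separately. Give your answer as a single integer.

Executing turtle program step by step:
Start: pos=(0,0), heading=0, pen down
RT 72: heading 0 -> 288
RT 15: heading 288 -> 273
FD 8.8: (0,0) -> (0.461,-8.788) [heading=273, draw]
FD 7.1: (0.461,-8.788) -> (0.832,-15.878) [heading=273, draw]
FD 1.5: (0.832,-15.878) -> (0.911,-17.376) [heading=273, draw]
RT 72: heading 273 -> 201
LT 72: heading 201 -> 273
FD 13: (0.911,-17.376) -> (1.591,-30.358) [heading=273, draw]
RT 108: heading 273 -> 165
FD 12.5: (1.591,-30.358) -> (-10.483,-27.123) [heading=165, draw]
FD 1.6: (-10.483,-27.123) -> (-12.029,-26.709) [heading=165, draw]
FD 13.3: (-12.029,-26.709) -> (-24.875,-23.267) [heading=165, draw]
FD 2.9: (-24.875,-23.267) -> (-27.677,-22.516) [heading=165, draw]
FD 9.4: (-27.677,-22.516) -> (-36.756,-20.083) [heading=165, draw]
LT 45: heading 165 -> 210
Final: pos=(-36.756,-20.083), heading=210, 9 segment(s) drawn
Segments drawn: 9

Answer: 9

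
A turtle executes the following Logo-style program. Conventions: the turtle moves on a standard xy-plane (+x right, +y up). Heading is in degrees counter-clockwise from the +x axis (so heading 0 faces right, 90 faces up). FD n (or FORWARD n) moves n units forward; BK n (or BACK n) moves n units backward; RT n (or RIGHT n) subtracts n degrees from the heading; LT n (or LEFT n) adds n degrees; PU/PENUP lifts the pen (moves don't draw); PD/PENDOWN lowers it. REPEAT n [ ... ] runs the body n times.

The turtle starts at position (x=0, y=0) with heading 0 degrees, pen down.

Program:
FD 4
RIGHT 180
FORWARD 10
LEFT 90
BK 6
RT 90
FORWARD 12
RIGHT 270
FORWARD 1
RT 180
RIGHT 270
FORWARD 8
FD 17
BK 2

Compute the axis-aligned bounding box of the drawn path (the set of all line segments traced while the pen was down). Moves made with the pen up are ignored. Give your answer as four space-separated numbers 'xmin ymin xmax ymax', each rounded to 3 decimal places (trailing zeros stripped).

Executing turtle program step by step:
Start: pos=(0,0), heading=0, pen down
FD 4: (0,0) -> (4,0) [heading=0, draw]
RT 180: heading 0 -> 180
FD 10: (4,0) -> (-6,0) [heading=180, draw]
LT 90: heading 180 -> 270
BK 6: (-6,0) -> (-6,6) [heading=270, draw]
RT 90: heading 270 -> 180
FD 12: (-6,6) -> (-18,6) [heading=180, draw]
RT 270: heading 180 -> 270
FD 1: (-18,6) -> (-18,5) [heading=270, draw]
RT 180: heading 270 -> 90
RT 270: heading 90 -> 180
FD 8: (-18,5) -> (-26,5) [heading=180, draw]
FD 17: (-26,5) -> (-43,5) [heading=180, draw]
BK 2: (-43,5) -> (-41,5) [heading=180, draw]
Final: pos=(-41,5), heading=180, 8 segment(s) drawn

Segment endpoints: x in {-43, -41, -26, -18, -6, 0, 4}, y in {0, 0, 5, 5, 5, 5, 6, 6}
xmin=-43, ymin=0, xmax=4, ymax=6

Answer: -43 0 4 6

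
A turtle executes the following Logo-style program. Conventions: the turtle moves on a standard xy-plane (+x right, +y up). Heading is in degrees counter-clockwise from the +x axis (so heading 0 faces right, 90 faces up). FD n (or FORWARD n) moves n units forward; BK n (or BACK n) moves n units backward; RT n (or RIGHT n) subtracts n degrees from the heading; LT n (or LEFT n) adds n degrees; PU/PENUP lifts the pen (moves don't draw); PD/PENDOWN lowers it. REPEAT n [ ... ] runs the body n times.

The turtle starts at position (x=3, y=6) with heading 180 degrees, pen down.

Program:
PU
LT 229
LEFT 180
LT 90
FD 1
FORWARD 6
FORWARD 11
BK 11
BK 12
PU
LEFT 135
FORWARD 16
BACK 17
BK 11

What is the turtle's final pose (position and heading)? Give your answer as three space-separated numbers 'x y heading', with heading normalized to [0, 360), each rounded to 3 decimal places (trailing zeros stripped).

Answer: 0.064 -2.69 94

Derivation:
Executing turtle program step by step:
Start: pos=(3,6), heading=180, pen down
PU: pen up
LT 229: heading 180 -> 49
LT 180: heading 49 -> 229
LT 90: heading 229 -> 319
FD 1: (3,6) -> (3.755,5.344) [heading=319, move]
FD 6: (3.755,5.344) -> (8.283,1.408) [heading=319, move]
FD 11: (8.283,1.408) -> (16.585,-5.809) [heading=319, move]
BK 11: (16.585,-5.809) -> (8.283,1.408) [heading=319, move]
BK 12: (8.283,1.408) -> (-0.774,9.28) [heading=319, move]
PU: pen up
LT 135: heading 319 -> 94
FD 16: (-0.774,9.28) -> (-1.89,25.241) [heading=94, move]
BK 17: (-1.89,25.241) -> (-0.704,8.283) [heading=94, move]
BK 11: (-0.704,8.283) -> (0.064,-2.69) [heading=94, move]
Final: pos=(0.064,-2.69), heading=94, 0 segment(s) drawn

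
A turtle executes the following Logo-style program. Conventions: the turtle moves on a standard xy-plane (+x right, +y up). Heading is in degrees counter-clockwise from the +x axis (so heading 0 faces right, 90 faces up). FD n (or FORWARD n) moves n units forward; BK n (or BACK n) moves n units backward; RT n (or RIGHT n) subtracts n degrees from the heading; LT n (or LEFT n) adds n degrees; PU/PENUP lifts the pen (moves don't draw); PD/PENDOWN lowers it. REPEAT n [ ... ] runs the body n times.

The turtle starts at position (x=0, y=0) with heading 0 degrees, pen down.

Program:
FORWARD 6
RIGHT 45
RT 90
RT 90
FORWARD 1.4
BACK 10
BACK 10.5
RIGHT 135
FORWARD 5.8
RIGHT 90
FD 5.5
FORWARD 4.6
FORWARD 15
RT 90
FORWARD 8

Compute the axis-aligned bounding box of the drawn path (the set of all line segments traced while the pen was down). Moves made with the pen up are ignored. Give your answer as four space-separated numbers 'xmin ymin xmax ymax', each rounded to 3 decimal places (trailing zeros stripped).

Executing turtle program step by step:
Start: pos=(0,0), heading=0, pen down
FD 6: (0,0) -> (6,0) [heading=0, draw]
RT 45: heading 0 -> 315
RT 90: heading 315 -> 225
RT 90: heading 225 -> 135
FD 1.4: (6,0) -> (5.01,0.99) [heading=135, draw]
BK 10: (5.01,0.99) -> (12.081,-6.081) [heading=135, draw]
BK 10.5: (12.081,-6.081) -> (19.506,-13.506) [heading=135, draw]
RT 135: heading 135 -> 0
FD 5.8: (19.506,-13.506) -> (25.306,-13.506) [heading=0, draw]
RT 90: heading 0 -> 270
FD 5.5: (25.306,-13.506) -> (25.306,-19.006) [heading=270, draw]
FD 4.6: (25.306,-19.006) -> (25.306,-23.606) [heading=270, draw]
FD 15: (25.306,-23.606) -> (25.306,-38.606) [heading=270, draw]
RT 90: heading 270 -> 180
FD 8: (25.306,-38.606) -> (17.306,-38.606) [heading=180, draw]
Final: pos=(17.306,-38.606), heading=180, 9 segment(s) drawn

Segment endpoints: x in {0, 5.01, 6, 12.081, 17.306, 19.506, 25.306, 25.306}, y in {-38.606, -23.606, -19.006, -13.506, -13.506, -6.081, 0, 0.99}
xmin=0, ymin=-38.606, xmax=25.306, ymax=0.99

Answer: 0 -38.606 25.306 0.99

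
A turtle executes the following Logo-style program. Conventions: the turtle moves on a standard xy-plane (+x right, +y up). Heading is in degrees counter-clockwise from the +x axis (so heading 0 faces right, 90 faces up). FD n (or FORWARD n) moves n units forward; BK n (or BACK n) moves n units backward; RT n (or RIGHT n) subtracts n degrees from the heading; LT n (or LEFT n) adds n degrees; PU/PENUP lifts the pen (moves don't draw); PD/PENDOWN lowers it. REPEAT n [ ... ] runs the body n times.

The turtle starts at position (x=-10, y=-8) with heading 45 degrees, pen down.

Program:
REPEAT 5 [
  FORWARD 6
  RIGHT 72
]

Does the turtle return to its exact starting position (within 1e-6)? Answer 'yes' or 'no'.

Executing turtle program step by step:
Start: pos=(-10,-8), heading=45, pen down
REPEAT 5 [
  -- iteration 1/5 --
  FD 6: (-10,-8) -> (-5.757,-3.757) [heading=45, draw]
  RT 72: heading 45 -> 333
  -- iteration 2/5 --
  FD 6: (-5.757,-3.757) -> (-0.411,-6.481) [heading=333, draw]
  RT 72: heading 333 -> 261
  -- iteration 3/5 --
  FD 6: (-0.411,-6.481) -> (-1.35,-12.407) [heading=261, draw]
  RT 72: heading 261 -> 189
  -- iteration 4/5 --
  FD 6: (-1.35,-12.407) -> (-7.276,-13.346) [heading=189, draw]
  RT 72: heading 189 -> 117
  -- iteration 5/5 --
  FD 6: (-7.276,-13.346) -> (-10,-8) [heading=117, draw]
  RT 72: heading 117 -> 45
]
Final: pos=(-10,-8), heading=45, 5 segment(s) drawn

Start position: (-10, -8)
Final position: (-10, -8)
Distance = 0; < 1e-6 -> CLOSED

Answer: yes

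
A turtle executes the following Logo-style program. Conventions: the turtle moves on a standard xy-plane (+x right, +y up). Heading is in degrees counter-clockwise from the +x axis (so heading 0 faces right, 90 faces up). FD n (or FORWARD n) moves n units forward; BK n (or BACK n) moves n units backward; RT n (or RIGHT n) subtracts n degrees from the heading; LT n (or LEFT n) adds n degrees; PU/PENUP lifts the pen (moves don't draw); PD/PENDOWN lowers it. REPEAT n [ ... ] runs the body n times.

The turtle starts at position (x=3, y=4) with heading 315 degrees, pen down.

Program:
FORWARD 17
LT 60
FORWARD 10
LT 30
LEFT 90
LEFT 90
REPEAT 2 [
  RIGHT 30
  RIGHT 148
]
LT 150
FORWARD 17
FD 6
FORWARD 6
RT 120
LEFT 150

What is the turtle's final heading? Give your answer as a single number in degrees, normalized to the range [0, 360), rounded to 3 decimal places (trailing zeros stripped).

Answer: 49

Derivation:
Executing turtle program step by step:
Start: pos=(3,4), heading=315, pen down
FD 17: (3,4) -> (15.021,-8.021) [heading=315, draw]
LT 60: heading 315 -> 15
FD 10: (15.021,-8.021) -> (24.68,-5.433) [heading=15, draw]
LT 30: heading 15 -> 45
LT 90: heading 45 -> 135
LT 90: heading 135 -> 225
REPEAT 2 [
  -- iteration 1/2 --
  RT 30: heading 225 -> 195
  RT 148: heading 195 -> 47
  -- iteration 2/2 --
  RT 30: heading 47 -> 17
  RT 148: heading 17 -> 229
]
LT 150: heading 229 -> 19
FD 17: (24.68,-5.433) -> (40.754,0.102) [heading=19, draw]
FD 6: (40.754,0.102) -> (46.427,2.055) [heading=19, draw]
FD 6: (46.427,2.055) -> (52.1,4.009) [heading=19, draw]
RT 120: heading 19 -> 259
LT 150: heading 259 -> 49
Final: pos=(52.1,4.009), heading=49, 5 segment(s) drawn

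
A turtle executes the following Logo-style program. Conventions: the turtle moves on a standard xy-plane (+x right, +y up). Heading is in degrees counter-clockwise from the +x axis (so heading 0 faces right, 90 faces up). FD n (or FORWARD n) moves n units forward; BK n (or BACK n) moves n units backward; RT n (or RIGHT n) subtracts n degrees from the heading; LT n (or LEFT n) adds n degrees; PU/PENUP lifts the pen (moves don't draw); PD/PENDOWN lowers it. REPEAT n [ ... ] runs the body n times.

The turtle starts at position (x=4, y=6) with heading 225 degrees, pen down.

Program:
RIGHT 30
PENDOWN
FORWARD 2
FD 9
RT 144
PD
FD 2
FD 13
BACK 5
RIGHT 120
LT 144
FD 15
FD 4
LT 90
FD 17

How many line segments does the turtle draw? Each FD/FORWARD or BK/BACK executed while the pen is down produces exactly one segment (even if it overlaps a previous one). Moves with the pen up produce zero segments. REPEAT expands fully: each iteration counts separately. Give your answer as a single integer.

Executing turtle program step by step:
Start: pos=(4,6), heading=225, pen down
RT 30: heading 225 -> 195
PD: pen down
FD 2: (4,6) -> (2.068,5.482) [heading=195, draw]
FD 9: (2.068,5.482) -> (-6.625,3.153) [heading=195, draw]
RT 144: heading 195 -> 51
PD: pen down
FD 2: (-6.625,3.153) -> (-5.367,4.707) [heading=51, draw]
FD 13: (-5.367,4.707) -> (2.815,14.81) [heading=51, draw]
BK 5: (2.815,14.81) -> (-0.332,10.924) [heading=51, draw]
RT 120: heading 51 -> 291
LT 144: heading 291 -> 75
FD 15: (-0.332,10.924) -> (3.55,25.413) [heading=75, draw]
FD 4: (3.55,25.413) -> (4.586,29.277) [heading=75, draw]
LT 90: heading 75 -> 165
FD 17: (4.586,29.277) -> (-11.835,33.677) [heading=165, draw]
Final: pos=(-11.835,33.677), heading=165, 8 segment(s) drawn
Segments drawn: 8

Answer: 8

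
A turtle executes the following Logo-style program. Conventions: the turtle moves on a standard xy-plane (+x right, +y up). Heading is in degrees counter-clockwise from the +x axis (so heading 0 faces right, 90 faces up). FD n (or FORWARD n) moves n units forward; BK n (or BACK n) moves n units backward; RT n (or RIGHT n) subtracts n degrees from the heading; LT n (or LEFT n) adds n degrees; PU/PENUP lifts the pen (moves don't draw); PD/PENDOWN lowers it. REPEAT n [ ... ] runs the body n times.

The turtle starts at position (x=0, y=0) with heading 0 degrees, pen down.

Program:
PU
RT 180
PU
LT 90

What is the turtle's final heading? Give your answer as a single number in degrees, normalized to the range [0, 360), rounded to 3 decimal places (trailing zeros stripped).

Answer: 270

Derivation:
Executing turtle program step by step:
Start: pos=(0,0), heading=0, pen down
PU: pen up
RT 180: heading 0 -> 180
PU: pen up
LT 90: heading 180 -> 270
Final: pos=(0,0), heading=270, 0 segment(s) drawn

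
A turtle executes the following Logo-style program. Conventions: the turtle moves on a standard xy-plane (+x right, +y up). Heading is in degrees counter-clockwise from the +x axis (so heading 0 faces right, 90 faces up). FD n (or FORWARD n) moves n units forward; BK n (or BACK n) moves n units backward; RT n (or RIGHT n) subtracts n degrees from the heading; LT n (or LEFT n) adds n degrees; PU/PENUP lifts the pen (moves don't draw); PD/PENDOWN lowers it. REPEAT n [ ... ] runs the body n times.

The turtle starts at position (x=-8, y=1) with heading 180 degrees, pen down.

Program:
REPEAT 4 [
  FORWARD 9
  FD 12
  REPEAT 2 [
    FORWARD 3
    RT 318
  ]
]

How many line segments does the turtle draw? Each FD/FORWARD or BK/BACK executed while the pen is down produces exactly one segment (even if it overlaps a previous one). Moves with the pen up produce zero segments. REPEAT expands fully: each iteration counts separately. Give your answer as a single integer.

Answer: 16

Derivation:
Executing turtle program step by step:
Start: pos=(-8,1), heading=180, pen down
REPEAT 4 [
  -- iteration 1/4 --
  FD 9: (-8,1) -> (-17,1) [heading=180, draw]
  FD 12: (-17,1) -> (-29,1) [heading=180, draw]
  REPEAT 2 [
    -- iteration 1/2 --
    FD 3: (-29,1) -> (-32,1) [heading=180, draw]
    RT 318: heading 180 -> 222
    -- iteration 2/2 --
    FD 3: (-32,1) -> (-34.229,-1.007) [heading=222, draw]
    RT 318: heading 222 -> 264
  ]
  -- iteration 2/4 --
  FD 9: (-34.229,-1.007) -> (-35.17,-9.958) [heading=264, draw]
  FD 12: (-35.17,-9.958) -> (-36.425,-21.892) [heading=264, draw]
  REPEAT 2 [
    -- iteration 1/2 --
    FD 3: (-36.425,-21.892) -> (-36.738,-24.876) [heading=264, draw]
    RT 318: heading 264 -> 306
    -- iteration 2/2 --
    FD 3: (-36.738,-24.876) -> (-34.975,-27.303) [heading=306, draw]
    RT 318: heading 306 -> 348
  ]
  -- iteration 3/4 --
  FD 9: (-34.975,-27.303) -> (-26.171,-29.174) [heading=348, draw]
  FD 12: (-26.171,-29.174) -> (-14.434,-31.669) [heading=348, draw]
  REPEAT 2 [
    -- iteration 1/2 --
    FD 3: (-14.434,-31.669) -> (-11.499,-32.293) [heading=348, draw]
    RT 318: heading 348 -> 30
    -- iteration 2/2 --
    FD 3: (-11.499,-32.293) -> (-8.901,-30.793) [heading=30, draw]
    RT 318: heading 30 -> 72
  ]
  -- iteration 4/4 --
  FD 9: (-8.901,-30.793) -> (-6.12,-22.233) [heading=72, draw]
  FD 12: (-6.12,-22.233) -> (-2.412,-10.821) [heading=72, draw]
  REPEAT 2 [
    -- iteration 1/2 --
    FD 3: (-2.412,-10.821) -> (-1.485,-7.967) [heading=72, draw]
    RT 318: heading 72 -> 114
    -- iteration 2/2 --
    FD 3: (-1.485,-7.967) -> (-2.705,-5.227) [heading=114, draw]
    RT 318: heading 114 -> 156
  ]
]
Final: pos=(-2.705,-5.227), heading=156, 16 segment(s) drawn
Segments drawn: 16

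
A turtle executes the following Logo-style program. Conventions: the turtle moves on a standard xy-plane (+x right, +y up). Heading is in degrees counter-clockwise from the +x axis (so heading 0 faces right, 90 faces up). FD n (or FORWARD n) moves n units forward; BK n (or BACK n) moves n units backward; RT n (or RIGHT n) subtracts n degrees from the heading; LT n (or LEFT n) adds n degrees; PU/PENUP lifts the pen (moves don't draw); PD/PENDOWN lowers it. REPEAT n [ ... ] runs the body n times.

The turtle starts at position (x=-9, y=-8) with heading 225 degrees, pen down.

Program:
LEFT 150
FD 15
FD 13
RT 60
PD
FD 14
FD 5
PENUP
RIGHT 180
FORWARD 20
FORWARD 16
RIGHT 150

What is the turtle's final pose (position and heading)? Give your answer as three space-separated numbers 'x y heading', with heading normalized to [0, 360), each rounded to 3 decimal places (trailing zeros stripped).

Executing turtle program step by step:
Start: pos=(-9,-8), heading=225, pen down
LT 150: heading 225 -> 15
FD 15: (-9,-8) -> (5.489,-4.118) [heading=15, draw]
FD 13: (5.489,-4.118) -> (18.046,-0.753) [heading=15, draw]
RT 60: heading 15 -> 315
PD: pen down
FD 14: (18.046,-0.753) -> (27.945,-10.653) [heading=315, draw]
FD 5: (27.945,-10.653) -> (31.481,-14.188) [heading=315, draw]
PU: pen up
RT 180: heading 315 -> 135
FD 20: (31.481,-14.188) -> (17.339,-0.046) [heading=135, move]
FD 16: (17.339,-0.046) -> (6.025,11.268) [heading=135, move]
RT 150: heading 135 -> 345
Final: pos=(6.025,11.268), heading=345, 4 segment(s) drawn

Answer: 6.025 11.268 345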